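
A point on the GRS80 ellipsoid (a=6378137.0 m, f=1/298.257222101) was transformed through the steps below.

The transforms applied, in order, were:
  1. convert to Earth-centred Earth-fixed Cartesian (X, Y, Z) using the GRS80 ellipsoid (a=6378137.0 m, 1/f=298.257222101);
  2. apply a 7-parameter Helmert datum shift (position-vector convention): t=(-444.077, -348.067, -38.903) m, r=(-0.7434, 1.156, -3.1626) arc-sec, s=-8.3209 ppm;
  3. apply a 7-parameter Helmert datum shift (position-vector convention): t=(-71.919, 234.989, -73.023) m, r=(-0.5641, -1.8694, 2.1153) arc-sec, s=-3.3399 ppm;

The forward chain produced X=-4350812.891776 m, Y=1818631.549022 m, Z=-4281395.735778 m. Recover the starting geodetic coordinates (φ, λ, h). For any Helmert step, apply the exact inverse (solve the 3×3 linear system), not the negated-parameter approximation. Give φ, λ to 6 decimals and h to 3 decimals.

φ=-42.430044°, λ=157.311535°, h=481.582 m

start: X=-4350812.8918, Y=1818631.5490, Z=-4281395.7358 m
→ Helmert⁻¹: X=-4350775.6569, Y=1818458.9603, Z=-4281292.6073
→ Helmert⁻¹: X=-4350371.6712, Y=1818770.8888, Z=-4281307.1549
→ geod (Bowring, a=6378137.000): φ=-42.43004400°, λ=157.31153500°, h=481.5820 m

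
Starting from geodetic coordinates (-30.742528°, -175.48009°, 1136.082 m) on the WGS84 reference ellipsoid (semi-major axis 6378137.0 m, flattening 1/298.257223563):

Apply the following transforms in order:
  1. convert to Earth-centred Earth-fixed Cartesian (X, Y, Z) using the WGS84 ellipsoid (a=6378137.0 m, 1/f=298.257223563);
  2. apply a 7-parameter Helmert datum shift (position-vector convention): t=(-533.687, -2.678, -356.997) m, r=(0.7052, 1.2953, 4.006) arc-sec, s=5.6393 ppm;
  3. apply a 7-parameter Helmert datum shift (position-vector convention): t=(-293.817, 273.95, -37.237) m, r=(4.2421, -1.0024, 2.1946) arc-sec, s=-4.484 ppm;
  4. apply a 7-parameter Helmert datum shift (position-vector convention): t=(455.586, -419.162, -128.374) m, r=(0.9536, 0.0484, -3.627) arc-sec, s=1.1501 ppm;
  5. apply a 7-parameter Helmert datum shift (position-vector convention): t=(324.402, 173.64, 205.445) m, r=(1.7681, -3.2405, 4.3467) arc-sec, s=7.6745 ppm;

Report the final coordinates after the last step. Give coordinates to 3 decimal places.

start: φ=-30.742528°, λ=-175.480090°, h=1136.082 m
→ ECEF (a=6378137.000, f=1/298.257223563): X=-5470548.0086, Y=-432454.2810, Z=-3241973.2857
→ Helmert 7p (PV): X=-5471124.5057, Y=-432554.5612, Z=-3242315.6896
→ Helmert 7p (PV): X=-5471373.4311, Y=-432270.2005, Z=-3242373.8723
→ Helmert 7p (PV): X=-5470932.4997, Y=-432578.6598, Z=-3242506.6900
→ Helmert 7p (PV): X=-5470590.0269, Y=-432495.8367, Z=-3242415.7888

X=-5470590.027 m, Y=-432495.837 m, Z=-3242415.789 m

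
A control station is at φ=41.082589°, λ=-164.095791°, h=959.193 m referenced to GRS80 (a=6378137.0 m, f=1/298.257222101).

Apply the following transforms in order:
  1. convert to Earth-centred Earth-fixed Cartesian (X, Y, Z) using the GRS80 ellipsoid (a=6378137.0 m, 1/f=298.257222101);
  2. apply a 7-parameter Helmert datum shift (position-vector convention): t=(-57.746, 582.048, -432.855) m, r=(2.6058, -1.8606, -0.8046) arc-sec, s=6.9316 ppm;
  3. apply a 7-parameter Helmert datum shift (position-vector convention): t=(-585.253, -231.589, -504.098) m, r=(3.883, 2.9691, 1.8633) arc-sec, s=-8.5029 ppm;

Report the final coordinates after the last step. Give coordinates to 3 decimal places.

start: φ=41.082589°, λ=-164.095791°, h=959.193 m
→ ECEF (a=6378137.000, f=1/298.257222101): X=-4630968.0499, Y=-1319533.7580, Z=4169971.3100
→ Helmert 7p (PV): X=-4631100.6584, Y=-1318995.4726, Z=4169508.9158
→ Helmert 7p (PV): X=-4631574.6006, Y=-1319336.1728, Z=4169011.1969

X=-4631574.601 m, Y=-1319336.173 m, Z=4169011.197 m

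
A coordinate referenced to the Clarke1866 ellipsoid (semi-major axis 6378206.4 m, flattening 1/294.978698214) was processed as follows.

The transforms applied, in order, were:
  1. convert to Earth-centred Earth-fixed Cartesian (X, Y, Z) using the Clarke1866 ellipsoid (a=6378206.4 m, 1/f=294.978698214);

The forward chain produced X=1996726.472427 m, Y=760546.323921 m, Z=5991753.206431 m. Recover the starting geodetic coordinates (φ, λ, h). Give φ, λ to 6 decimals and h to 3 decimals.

φ=70.496439°, λ=20.851667°, h=2312.621 m

start: X=1996726.4724, Y=760546.3239, Z=5991753.2064 m
→ geod (Bowring, a=6378206.400): φ=70.49643900°, λ=20.85166700°, h=2312.6210 m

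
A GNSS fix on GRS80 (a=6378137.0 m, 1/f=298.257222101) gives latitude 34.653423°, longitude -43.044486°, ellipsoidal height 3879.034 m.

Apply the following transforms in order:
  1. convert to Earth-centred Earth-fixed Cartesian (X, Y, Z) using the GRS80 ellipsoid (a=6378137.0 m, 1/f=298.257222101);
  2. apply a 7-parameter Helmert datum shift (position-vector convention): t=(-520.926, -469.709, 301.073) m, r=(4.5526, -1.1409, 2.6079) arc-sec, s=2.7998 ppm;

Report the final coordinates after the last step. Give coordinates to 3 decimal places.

X=3840415.675 m, Y=-3587787.928 m, Z=3608764.262 m

start: φ=34.653423°, λ=-43.044486°, h=3879.034 m
→ ECEF (a=6378137.000, f=1/298.257222101): X=3840900.4507, Y=-3587277.0917, Z=3608511.0177
→ Helmert 7p (PV): X=3840415.6746, Y=-3587787.9279, Z=3608764.2616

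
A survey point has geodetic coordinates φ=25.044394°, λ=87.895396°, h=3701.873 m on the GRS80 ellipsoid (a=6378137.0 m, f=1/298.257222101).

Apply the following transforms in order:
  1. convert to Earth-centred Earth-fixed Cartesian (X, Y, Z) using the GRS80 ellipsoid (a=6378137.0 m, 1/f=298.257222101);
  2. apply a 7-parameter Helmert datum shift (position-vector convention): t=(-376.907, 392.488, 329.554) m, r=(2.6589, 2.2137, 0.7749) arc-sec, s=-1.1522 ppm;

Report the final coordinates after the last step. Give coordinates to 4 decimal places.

X=212088.9147 m, Y=5781737.4391 m, Z=2685496.3608 m

start: φ=25.044394°, λ=87.895396°, h=3701.873 m
→ ECEF (a=6378137.000, f=1/298.257222101): X=212458.9688, Y=5781385.4271, Z=2685097.6547
→ Helmert 7p (PV): X=212088.9147, Y=5781737.4391, Z=2685496.3608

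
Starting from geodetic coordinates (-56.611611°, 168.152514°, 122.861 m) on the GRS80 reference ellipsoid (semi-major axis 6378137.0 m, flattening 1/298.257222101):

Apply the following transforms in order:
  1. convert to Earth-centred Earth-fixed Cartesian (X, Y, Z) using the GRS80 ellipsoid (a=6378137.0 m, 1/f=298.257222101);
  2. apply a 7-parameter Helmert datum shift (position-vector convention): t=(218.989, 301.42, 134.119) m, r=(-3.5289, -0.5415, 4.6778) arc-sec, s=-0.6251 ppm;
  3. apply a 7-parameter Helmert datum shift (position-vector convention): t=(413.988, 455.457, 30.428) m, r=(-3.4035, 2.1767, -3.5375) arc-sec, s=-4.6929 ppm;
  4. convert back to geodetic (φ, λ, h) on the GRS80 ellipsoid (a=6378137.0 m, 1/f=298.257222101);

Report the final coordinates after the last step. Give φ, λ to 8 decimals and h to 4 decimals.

φ=-56.61422935°, λ=168.14163042°, h=-303.7421 m

start: φ=-56.611611°, λ=168.152514°, h=122.861 m
→ ECEF (a=6378137.000, f=1/298.257222101): X=-3443302.1247, Y=722322.1216, Z=-5302324.5086
→ Helmert 7p (PV): X=-3443083.4445, Y=722454.2855, Z=-5302208.4726
→ Helmert 7p (PV): X=-3442696.8618, Y=722877.9123, Z=-5302128.7483
→ geod (Bowring, a=6378137.000): φ=-56.61422935°, λ=168.14163042°, h=-303.7421 m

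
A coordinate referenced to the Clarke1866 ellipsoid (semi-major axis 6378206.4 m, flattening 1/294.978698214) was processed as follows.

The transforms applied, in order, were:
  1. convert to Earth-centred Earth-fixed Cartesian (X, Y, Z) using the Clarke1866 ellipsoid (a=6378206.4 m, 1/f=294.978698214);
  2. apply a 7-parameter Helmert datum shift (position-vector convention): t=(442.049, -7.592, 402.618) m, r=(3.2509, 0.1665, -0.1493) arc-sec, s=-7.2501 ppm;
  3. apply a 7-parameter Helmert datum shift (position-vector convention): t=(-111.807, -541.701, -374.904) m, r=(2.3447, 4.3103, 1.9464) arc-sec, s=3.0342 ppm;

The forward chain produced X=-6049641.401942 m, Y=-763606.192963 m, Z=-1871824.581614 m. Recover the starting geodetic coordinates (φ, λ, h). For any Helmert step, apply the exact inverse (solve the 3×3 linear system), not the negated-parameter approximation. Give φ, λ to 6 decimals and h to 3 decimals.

φ=-17.175212°, λ=-172.811465°, h=2425.123 m

start: X=-6049641.4019, Y=-763606.1930, Z=-1871824.5816 m
→ Helmert⁻¹: X=-6049479.3299, Y=-763026.3661, Z=-1871561.7411
→ Helmert⁻¹: X=-6049963.1783, Y=-763058.1890, Z=-1871970.7884
→ geod (Bowring, a=6378206.400): φ=-17.17521200°, λ=-172.81146500°, h=2425.1230 m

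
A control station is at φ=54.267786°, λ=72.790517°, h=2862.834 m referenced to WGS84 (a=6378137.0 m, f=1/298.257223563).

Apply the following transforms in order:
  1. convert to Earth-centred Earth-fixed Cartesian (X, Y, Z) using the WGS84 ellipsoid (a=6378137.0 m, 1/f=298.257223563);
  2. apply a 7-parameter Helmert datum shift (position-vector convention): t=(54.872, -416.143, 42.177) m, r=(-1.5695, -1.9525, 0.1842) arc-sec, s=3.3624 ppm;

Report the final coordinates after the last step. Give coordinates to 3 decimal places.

start: φ=54.267786°, λ=72.790517°, h=2862.834 m
→ ECEF (a=6378137.000, f=1/298.257223563): X=1104980.8132, Y=3567525.9004, Z=5156531.2100
→ Helmert 7p (PV): X=1104987.4028, Y=3567161.9766, Z=5156574.0391

X=1104987.403 m, Y=3567161.977 m, Z=5156574.039 m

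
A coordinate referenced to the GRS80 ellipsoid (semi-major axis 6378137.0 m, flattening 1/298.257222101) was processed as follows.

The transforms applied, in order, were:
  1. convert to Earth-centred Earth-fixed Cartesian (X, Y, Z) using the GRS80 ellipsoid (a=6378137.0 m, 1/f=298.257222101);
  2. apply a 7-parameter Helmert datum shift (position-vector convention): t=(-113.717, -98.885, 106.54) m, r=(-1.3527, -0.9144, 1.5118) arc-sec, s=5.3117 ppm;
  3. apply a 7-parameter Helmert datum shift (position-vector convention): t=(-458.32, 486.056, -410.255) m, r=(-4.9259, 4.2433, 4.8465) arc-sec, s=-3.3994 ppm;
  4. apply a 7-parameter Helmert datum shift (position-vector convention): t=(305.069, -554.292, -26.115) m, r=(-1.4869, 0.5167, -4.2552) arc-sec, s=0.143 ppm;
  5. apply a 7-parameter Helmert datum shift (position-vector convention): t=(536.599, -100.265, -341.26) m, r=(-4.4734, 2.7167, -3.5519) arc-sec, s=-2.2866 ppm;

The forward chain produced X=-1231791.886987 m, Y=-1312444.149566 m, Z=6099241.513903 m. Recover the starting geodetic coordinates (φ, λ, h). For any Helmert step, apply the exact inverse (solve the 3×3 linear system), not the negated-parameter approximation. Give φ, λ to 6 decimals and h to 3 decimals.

start: X=-1231791.8870, Y=-1312444.1496, Z=6099241.5139 m
→ Helmert⁻¹: X=-1232389.0392, Y=-1312500.3922, Z=6099552.0245
→ Helmert⁻¹: X=-1232682.1450, Y=-1312015.3125, Z=6099564.7214
→ Helmert⁻¹: X=-1232384.3444, Y=-1312622.5488, Z=6099939.0127
→ Helmert⁻¹: X=-1232246.6609, Y=-1312547.6634, Z=6099796.9273
→ geod (Bowring, a=6378137.000): φ=73.66035800°, λ=-133.19263100°, h=1474.0770 m

φ=73.660358°, λ=-133.192631°, h=1474.077 m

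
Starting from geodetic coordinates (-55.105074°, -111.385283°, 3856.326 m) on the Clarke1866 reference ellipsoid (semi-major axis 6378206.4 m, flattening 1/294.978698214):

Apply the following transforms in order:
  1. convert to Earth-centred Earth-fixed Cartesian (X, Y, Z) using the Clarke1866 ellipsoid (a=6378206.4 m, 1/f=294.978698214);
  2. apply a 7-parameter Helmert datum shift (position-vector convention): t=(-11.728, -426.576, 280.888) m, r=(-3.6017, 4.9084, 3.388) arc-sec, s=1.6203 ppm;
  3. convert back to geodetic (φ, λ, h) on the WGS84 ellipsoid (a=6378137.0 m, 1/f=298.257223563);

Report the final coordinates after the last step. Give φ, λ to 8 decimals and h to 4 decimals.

φ=-55.09724278°, λ=-111.38336613°, h=3775.0147 m

start: φ=-55.105074°, λ=-111.385283°, h=3856.326 m
→ ECEF (a=6378206.400, f=1/294.978698214): X=-1334334.1921, Y=-3407395.5989, Z=-5211044.9217
→ Helmert 7p (PV): X=-1334416.1192, Y=-3407940.6060, Z=-5210681.2260
→ geod (Bowring, a=6378137.000): φ=-55.09724278°, λ=-111.38336613°, h=3775.0147 m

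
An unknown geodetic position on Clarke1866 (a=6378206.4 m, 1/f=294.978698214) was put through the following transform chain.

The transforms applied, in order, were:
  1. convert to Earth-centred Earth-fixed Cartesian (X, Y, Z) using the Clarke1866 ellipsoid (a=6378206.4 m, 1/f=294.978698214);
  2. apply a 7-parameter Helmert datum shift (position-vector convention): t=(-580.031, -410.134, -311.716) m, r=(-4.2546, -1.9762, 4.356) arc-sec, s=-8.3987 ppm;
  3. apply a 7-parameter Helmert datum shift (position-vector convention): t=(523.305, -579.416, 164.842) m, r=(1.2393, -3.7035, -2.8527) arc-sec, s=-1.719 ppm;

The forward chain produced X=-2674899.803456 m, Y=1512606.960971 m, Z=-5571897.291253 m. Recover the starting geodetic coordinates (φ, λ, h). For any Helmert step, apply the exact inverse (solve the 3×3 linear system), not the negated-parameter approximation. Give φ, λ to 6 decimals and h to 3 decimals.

start: X=-2674899.8035, Y=1512606.9610, Z=-5571897.2913 m
→ Helmert⁻¹: X=-2675548.6806, Y=1513118.4961, Z=-5572032.7632
→ Helmert⁻¹: X=-2675012.5307, Y=1513712.7612, Z=-5571710.9907
→ geod (Bowring, a=6378206.400): φ=-61.28118300°, λ=150.49572500°, h=1643.5090 m

φ=-61.281183°, λ=150.495725°, h=1643.509 m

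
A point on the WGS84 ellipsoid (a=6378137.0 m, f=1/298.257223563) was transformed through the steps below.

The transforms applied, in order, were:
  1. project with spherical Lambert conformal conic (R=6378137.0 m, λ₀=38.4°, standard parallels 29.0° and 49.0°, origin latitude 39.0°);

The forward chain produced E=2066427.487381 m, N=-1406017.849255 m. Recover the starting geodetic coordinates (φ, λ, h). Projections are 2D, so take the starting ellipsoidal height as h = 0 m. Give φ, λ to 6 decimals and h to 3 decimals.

start: E=2066427.4874, N=-1406017.8493 m
→ lcc⁻¹: φ=24.23210500°, λ=58.57647700°

φ=24.232105°, λ=58.576477°, h=0.000 m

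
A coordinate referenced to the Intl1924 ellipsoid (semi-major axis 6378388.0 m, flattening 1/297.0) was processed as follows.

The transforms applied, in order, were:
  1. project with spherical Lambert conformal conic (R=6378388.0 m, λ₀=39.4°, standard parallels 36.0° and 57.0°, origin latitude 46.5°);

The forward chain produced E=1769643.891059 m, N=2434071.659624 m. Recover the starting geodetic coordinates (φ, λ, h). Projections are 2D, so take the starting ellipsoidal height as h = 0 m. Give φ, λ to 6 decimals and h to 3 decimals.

φ=64.547256°, λ=76.318057°, h=0.000 m

start: E=1769643.8911, N=2434071.6596 m
→ lcc⁻¹: φ=64.54725600°, λ=76.31805700°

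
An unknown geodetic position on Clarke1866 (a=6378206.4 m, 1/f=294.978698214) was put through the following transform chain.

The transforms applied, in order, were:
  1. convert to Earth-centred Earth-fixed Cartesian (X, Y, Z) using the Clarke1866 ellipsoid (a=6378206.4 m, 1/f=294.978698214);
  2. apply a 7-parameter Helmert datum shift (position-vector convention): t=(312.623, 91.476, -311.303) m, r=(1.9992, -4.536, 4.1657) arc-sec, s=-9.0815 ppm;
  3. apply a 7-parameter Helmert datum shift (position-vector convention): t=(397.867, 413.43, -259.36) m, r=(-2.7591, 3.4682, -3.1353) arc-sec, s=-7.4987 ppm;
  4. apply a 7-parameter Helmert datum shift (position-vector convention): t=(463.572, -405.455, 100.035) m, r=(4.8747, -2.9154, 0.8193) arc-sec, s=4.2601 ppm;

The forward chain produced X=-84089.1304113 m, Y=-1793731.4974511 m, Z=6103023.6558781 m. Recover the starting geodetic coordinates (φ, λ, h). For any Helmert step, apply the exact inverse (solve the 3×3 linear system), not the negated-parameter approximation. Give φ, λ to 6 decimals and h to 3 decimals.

φ=73.710514°, λ=-92.718239°, h=3992.079 m

start: X=-84089.1304, Y=-1793731.4975, Z=6103023.6559 m
→ Helmert⁻¹: X=-84473.2043, Y=-1793173.8351, Z=6102941.1943
→ Helmert⁻¹: X=-84947.0645, Y=-1793683.6457, Z=6103220.8992
→ Helmert⁻¹: X=-85162.4625, Y=-1793730.5335, Z=6103606.8903
→ geod (Bowring, a=6378206.400): φ=73.71051400°, λ=-92.71823900°, h=3992.0790 m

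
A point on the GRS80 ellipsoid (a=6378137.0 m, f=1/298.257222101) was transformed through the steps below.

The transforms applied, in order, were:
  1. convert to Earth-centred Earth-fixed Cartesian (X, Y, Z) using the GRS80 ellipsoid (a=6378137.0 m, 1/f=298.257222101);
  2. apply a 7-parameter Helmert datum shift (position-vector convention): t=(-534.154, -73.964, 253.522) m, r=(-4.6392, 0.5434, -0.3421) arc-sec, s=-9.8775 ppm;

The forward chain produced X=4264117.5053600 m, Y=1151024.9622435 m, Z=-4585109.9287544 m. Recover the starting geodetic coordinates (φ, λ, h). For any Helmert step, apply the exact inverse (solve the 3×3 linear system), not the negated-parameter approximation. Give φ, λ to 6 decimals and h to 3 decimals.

start: X=4264117.5054, Y=1151024.9622, Z=-4585109.9288 m
→ Helmert⁻¹: X=4264703.9546, Y=1151220.5013, Z=-4585371.6152
→ geod (Bowring, a=6378137.000): φ=-46.26145700°, λ=15.10645000°, h=-22.5450 m

φ=-46.261457°, λ=15.106450°, h=-22.545 m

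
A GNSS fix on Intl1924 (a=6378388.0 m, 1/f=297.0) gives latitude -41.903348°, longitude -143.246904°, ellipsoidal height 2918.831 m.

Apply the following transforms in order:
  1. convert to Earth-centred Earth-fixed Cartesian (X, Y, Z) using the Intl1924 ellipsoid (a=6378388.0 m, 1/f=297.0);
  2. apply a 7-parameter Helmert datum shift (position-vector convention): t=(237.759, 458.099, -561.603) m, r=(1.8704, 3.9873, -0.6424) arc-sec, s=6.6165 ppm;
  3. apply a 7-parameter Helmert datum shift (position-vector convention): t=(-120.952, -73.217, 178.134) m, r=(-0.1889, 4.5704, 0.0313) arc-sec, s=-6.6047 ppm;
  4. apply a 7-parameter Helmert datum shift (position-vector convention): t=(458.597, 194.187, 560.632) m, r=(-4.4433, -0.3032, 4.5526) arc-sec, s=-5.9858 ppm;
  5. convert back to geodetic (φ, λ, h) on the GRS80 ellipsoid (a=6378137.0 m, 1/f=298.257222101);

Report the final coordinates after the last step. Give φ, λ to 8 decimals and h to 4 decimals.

start: φ=-41.903348°, λ=-143.246904°, h=2918.831 m
→ ECEF (a=6378388.000, f=1/297.0): X=-3811062.1989, Y=-2846175.8991, Z=-4239642.1546
→ Helmert 7p (PV): X=-3810940.4771, Y=-2845686.3173, Z=-4240183.9463
→ Helmert 7p (PV): X=-3811129.7802, Y=-2845745.2009, Z=-4239890.7591
→ Helmert 7p (PV): X=-3810579.3283, Y=-2845709.4312, Z=-4239249.0482
→ geod (Bowring, a=6378137.000): φ=-41.90390085°, λ=-143.24792573°, h=2370.9159 m

φ=-41.90390085°, λ=-143.24792573°, h=2370.9159 m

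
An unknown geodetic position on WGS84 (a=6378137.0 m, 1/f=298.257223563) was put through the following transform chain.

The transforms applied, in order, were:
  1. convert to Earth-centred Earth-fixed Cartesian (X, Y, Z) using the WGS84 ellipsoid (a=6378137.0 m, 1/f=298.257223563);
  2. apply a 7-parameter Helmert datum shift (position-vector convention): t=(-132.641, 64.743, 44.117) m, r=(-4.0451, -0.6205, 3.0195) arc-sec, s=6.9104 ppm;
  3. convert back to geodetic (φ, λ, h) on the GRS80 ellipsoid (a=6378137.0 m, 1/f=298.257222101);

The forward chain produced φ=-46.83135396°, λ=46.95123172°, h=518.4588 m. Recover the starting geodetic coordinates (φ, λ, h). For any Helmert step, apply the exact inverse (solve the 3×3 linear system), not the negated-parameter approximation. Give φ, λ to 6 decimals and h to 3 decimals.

start: φ=-46.831354°, λ=46.951232°, h=518.459 m
→ ECEF (a=6378137.000, f=1/298.257222101): X=2984236.5615, Y=3194745.7749, Z=-4629336.4897
→ Helmert⁻¹: X=2984381.4205, Y=3194706.0534, Z=-4629294.9419
→ geod (Bowring, a=6378137.000): φ=-46.83064000°, λ=46.94948900°, h=535.9500 m

φ=-46.830640°, λ=46.949489°, h=535.950 m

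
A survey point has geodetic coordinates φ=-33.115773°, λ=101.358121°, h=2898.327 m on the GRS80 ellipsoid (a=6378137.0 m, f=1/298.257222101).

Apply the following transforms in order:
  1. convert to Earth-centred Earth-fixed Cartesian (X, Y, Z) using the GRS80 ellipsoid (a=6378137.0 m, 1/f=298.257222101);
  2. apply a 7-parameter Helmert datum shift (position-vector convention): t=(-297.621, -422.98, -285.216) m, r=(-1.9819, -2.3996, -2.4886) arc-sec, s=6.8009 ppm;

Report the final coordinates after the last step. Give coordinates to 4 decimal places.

start: φ=-33.115773°, λ=101.358121°, h=2898.327 m
→ ECEF (a=6378137.000, f=1/298.257222101): X=-1053613.1660, Y=5245122.6737, Z=-3466303.4325
→ Helmert 7p (PV): X=-1053814.3435, Y=5244714.7710, Z=-3466674.8781

X=-1053814.3435 m, Y=5244714.7710 m, Z=-3466674.8781 m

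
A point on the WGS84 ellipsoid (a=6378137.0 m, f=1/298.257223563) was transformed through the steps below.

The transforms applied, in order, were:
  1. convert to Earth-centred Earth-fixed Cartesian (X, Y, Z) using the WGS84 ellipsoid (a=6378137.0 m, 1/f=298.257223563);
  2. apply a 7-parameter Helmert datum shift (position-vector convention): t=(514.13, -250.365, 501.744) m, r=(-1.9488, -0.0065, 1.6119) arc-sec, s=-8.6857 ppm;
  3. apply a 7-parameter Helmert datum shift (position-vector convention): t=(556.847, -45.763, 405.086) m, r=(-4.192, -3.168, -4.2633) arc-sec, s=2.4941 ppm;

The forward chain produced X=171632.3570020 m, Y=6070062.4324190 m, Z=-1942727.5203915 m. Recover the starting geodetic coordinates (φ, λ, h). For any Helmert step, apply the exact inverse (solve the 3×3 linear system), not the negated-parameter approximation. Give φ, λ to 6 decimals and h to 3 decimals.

φ=-17.858036°, λ=88.391594°, h=108.630 m

start: X=171632.3570, Y=6070062.4324, Z=-1942727.5204 m
→ Helmert⁻¹: X=170919.7769, Y=6070136.0772, Z=-1943007.0194
→ Helmert⁻¹: X=170454.5046, Y=6070456.1982, Z=-1943468.2957
→ geod (Bowring, a=6378137.000): φ=-17.85803600°, λ=88.39159400°, h=108.6300 m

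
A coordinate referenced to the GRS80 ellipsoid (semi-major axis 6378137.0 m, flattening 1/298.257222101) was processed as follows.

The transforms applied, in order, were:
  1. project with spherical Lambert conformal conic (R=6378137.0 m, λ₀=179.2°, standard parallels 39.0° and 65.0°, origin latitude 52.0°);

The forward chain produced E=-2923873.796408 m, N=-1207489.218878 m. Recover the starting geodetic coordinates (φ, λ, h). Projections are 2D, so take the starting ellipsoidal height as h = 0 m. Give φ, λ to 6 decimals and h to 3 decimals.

φ=34.927422°, λ=146.611986°, h=0.000 m

start: E=-2923873.7964, N=-1207489.2189 m
→ lcc⁻¹: φ=34.92742200°, λ=146.61198600°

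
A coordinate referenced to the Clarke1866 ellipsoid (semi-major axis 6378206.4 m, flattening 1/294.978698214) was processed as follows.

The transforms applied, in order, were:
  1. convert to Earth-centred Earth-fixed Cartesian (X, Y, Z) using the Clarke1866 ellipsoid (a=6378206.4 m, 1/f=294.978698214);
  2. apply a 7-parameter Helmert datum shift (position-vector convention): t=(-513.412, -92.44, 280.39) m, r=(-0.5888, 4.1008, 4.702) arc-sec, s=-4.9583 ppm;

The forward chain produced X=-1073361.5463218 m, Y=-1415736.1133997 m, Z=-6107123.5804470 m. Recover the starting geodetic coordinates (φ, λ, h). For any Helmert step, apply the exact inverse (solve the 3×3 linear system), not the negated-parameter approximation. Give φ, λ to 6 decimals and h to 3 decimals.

φ=-73.888553°, λ=-127.155259°, h=2228.072 m

start: X=-1073361.5463, Y=-1415736.1134, Z=-6107123.5804 m
→ Helmert⁻¹: X=-1072764.3001, Y=-1415608.8037, Z=-6107459.6218
→ geod (Bowring, a=6378206.400): φ=-73.88855300°, λ=-127.15525900°, h=2228.0720 m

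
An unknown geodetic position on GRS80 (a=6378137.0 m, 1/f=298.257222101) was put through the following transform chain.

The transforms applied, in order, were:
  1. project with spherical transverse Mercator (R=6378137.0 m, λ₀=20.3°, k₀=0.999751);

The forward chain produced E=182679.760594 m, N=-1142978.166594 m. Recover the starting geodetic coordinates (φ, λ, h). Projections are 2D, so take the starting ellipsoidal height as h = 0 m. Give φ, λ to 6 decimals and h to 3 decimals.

φ=-10.265846°, λ=21.967933°, h=0.000 m

start: E=182679.7606, N=-1142978.1666 m
→ tm⁻¹: φ=-10.26584600°, λ=21.96793300°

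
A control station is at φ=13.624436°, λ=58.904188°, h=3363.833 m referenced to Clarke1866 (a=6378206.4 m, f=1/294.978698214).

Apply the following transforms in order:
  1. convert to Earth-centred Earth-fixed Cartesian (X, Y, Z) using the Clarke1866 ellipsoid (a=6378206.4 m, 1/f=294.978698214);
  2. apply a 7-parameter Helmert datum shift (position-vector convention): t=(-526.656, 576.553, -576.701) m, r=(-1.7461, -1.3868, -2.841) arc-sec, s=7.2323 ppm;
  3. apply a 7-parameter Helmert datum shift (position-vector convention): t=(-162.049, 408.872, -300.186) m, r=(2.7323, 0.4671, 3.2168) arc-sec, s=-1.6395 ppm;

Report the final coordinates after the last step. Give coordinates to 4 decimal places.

X=3203064.1221 m, Y=5312810.7833 m, Z=1492503.1616 m

start: φ=13.624436°, λ=58.904188°, h=3363.833 m
→ ECEF (a=6378206.400, f=1/294.978698214): X=3203751.2545, Y=5311796.9537, Z=1493332.0054
→ Helmert 7p (PV): X=3203310.8915, Y=5312380.4375, Z=1492742.6784
→ Helmert 7p (PV): X=3203064.1221, Y=5312810.7833, Z=1492503.1616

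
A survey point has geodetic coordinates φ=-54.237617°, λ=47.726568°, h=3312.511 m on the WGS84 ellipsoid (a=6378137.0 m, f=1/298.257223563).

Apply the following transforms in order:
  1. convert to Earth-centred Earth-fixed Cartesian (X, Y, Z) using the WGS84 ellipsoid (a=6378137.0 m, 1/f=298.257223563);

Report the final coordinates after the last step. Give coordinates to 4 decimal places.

X=2514251.1848 m, Y=2765701.2276 m, Z=-5154933.3770 m

start: φ=-54.237617°, λ=47.726568°, h=3312.511 m
→ ECEF (a=6378137.000, f=1/298.257223563): X=2514251.1848, Y=2765701.2276, Z=-5154933.3770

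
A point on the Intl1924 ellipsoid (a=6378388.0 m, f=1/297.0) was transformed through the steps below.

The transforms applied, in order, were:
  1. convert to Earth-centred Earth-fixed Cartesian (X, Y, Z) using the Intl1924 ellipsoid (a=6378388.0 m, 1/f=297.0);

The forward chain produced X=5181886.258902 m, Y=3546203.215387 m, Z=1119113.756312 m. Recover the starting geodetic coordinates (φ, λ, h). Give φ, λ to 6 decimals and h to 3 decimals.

start: X=5181886.2589, Y=3546203.2154, Z=1119113.7563 m
→ geod (Bowring, a=6378388.000): φ=10.17254000°, λ=34.38563200°, h=357.4980 m

φ=10.172540°, λ=34.385632°, h=357.498 m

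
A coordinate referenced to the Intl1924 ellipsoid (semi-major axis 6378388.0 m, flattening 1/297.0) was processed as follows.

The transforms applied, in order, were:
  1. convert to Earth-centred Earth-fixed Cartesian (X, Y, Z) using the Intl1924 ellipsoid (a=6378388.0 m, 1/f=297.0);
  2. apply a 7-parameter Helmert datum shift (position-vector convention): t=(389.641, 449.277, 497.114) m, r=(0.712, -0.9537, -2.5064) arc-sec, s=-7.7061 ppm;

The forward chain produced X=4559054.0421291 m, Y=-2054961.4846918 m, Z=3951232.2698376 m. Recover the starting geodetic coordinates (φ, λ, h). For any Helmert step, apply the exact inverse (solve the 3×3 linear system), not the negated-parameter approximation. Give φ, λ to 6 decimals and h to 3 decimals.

φ=38.498399°, λ=-24.268738°, h=2886.265 m

start: X=4559054.0421, Y=-2054961.4847, Z=3951232.2698 m
→ Helmert⁻¹: X=4558742.7733, Y=-2055357.5685, Z=3950751.6176
→ geod (Bowring, a=6378388.000): φ=38.49839900°, λ=-24.26873800°, h=2886.2650 m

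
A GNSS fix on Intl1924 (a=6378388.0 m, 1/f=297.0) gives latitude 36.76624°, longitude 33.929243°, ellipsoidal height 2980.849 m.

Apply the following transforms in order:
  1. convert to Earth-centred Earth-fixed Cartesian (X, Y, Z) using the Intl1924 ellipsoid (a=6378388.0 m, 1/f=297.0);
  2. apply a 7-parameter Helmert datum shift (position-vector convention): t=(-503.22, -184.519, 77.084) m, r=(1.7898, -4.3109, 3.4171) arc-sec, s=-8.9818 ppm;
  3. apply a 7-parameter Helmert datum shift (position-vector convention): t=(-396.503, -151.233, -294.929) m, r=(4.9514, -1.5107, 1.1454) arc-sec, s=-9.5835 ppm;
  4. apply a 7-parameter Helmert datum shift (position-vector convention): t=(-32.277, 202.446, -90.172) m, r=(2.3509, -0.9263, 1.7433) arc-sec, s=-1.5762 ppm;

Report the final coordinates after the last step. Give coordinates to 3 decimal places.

start: φ=36.766240°, λ=33.929243°, h=2980.849 m
→ ECEF (a=6378388.000, f=1/297.0): X=4246693.1619, Y=2856806.6191, Z=3798488.2235
→ Helmert 7p (PV): X=4246025.0848, Y=2856633.8334, Z=3798644.7334
→ Helmert 7p (PV): X=4245544.2059, Y=2856387.6162, Z=3798413.0711
→ Helmert 7p (PV): X=4245464.0376, Y=2856578.1499, Z=3798368.5336

X=4245464.038 m, Y=2856578.150 m, Z=3798368.534 m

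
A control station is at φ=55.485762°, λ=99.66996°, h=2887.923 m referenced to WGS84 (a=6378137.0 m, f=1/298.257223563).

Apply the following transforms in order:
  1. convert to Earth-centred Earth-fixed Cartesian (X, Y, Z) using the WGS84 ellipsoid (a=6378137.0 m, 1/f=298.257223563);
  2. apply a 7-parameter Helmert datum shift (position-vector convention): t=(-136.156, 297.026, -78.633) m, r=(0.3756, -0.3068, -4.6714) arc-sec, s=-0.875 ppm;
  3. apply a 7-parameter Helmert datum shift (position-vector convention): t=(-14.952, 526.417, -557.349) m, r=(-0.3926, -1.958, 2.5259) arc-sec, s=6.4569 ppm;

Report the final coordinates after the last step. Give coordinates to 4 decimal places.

X=-608873.7804 m, Y=3573162.0508 m, Z=5233979.6158 m

start: φ=55.485762°, λ=99.669960°, h=2887.923 m
→ ECEF (a=6378137.000, f=1/298.257223563): X=-608698.9526, Y=3572311.9036, Z=5234593.3585
→ Helmert 7p (PV): X=-608761.4578, Y=3572610.0574, Z=5234515.7449
→ Helmert 7p (PV): X=-608873.7804, Y=3573162.0508, Z=5233979.6158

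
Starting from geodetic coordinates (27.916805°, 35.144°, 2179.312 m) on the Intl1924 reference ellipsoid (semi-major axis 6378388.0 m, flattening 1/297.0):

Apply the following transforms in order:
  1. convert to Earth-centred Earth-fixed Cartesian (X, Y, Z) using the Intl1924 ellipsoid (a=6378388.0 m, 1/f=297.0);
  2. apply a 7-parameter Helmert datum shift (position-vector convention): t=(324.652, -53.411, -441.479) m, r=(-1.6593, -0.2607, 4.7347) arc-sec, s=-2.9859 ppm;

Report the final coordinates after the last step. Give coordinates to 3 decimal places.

X=4613910.225 m, Y=3247909.626 m, Z=2968952.918 m

start: φ=27.916805°, λ=35.144000°, h=2179.312 m
→ ECEF (a=6378388.000, f=1/297.0): X=4613677.6542, Y=3247842.9433, Z=2969423.5595
→ Helmert 7p (PV): X=4613910.2248, Y=3247909.6262, Z=2968952.9181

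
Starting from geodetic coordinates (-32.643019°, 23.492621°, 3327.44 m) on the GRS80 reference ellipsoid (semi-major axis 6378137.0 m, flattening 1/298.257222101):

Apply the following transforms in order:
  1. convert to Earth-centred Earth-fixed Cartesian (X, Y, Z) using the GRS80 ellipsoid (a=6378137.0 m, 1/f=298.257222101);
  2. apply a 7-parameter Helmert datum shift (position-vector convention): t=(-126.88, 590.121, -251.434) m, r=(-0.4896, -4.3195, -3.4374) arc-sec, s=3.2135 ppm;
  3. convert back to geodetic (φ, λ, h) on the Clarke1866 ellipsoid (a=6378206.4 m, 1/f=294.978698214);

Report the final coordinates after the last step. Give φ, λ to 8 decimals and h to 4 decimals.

start: φ=-32.643019°, λ=23.492621°, h=3327.440 m
→ ECEF (a=6378137.000, f=1/298.257222101): X=4932899.4331, Y=2144130.3523, Z=-3422483.8409
→ Helmert 7p (PV): X=4932895.8093, Y=2144637.0327, Z=-3422648.0597
→ geod (Bowring, a=6378206.400): φ=-32.64524446°, λ=23.49758613°, h=3582.9758 m

φ=-32.64524446°, λ=23.49758613°, h=3582.9758 m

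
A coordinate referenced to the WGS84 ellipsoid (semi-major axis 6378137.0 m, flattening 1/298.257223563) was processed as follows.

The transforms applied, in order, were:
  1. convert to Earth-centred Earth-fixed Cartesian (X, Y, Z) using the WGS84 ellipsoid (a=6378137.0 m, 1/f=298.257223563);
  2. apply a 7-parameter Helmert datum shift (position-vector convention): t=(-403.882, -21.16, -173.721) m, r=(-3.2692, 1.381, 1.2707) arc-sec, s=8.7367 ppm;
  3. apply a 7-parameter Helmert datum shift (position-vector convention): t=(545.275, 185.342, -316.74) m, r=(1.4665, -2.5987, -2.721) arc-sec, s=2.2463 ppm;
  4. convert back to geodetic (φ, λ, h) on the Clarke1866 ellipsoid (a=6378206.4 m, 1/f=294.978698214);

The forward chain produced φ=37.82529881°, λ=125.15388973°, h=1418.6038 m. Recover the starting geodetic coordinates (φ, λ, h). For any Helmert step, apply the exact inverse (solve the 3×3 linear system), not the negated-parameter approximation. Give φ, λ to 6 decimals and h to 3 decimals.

start: φ=37.825299°, λ=125.153890°, h=1418.604 m
→ ECEF (a=6378206.400, f=1/294.978698214): X=-2905122.2940, Y=4125317.6897, Z=3890821.3947
→ Helmert⁻¹: X=-2905666.4357, Y=4125112.4157, Z=3891136.6734
→ Helmert⁻¹: X=-2905237.8125, Y=4125053.7582, Z=3891322.3263
→ geod (Bowring, a=6378137.000): φ=37.82761300°, λ=125.15668800°, h=1588.0120 m

φ=37.827613°, λ=125.156688°, h=1588.012 m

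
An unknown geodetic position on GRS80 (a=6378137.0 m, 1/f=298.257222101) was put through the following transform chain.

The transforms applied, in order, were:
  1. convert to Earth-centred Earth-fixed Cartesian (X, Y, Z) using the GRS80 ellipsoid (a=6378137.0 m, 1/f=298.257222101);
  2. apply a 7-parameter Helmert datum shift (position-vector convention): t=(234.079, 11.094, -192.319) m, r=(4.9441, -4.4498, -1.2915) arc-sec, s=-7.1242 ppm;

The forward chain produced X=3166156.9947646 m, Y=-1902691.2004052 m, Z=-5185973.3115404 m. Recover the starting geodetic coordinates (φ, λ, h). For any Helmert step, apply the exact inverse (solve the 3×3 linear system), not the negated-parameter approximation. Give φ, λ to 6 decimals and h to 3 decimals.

φ=-54.720695°, λ=-31.007824°, h=2882.398 m

start: X=3166156.9948, Y=-1902691.2004, Z=-5185973.3115 m
→ Helmert⁻¹: X=3165845.5095, Y=-1902820.3301, Z=-5185840.6249
→ geod (Bowring, a=6378137.000): φ=-54.72069500°, λ=-31.00782400°, h=2882.3980 m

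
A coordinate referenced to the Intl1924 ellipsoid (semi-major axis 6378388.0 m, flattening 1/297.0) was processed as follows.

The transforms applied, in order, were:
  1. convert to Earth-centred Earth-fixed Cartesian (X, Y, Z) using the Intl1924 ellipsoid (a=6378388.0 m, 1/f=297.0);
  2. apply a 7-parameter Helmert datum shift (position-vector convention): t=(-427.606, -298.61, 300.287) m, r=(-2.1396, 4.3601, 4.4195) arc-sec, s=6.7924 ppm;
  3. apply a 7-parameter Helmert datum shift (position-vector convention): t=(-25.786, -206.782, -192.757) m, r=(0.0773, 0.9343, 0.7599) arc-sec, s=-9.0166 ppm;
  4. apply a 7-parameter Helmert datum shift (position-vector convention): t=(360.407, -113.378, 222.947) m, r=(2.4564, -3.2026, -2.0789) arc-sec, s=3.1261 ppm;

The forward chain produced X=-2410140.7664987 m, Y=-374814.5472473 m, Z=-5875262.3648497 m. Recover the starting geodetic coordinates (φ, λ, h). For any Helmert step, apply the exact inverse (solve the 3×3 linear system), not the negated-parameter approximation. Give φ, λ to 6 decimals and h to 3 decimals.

φ=-67.593987°, λ=-171.174833°, h=1617.291 m

start: X=-2410140.7665, Y=-374814.5472, Z=-5875262.3648 m
→ Helmert⁻¹: X=-2410581.0862, Y=-374794.2639, Z=-5875425.0529
→ Helmert⁻¹: X=-2410551.8026, Y=-374584.1805, Z=-5875296.0495
→ Helmert⁻¹: X=-2409991.6425, Y=-374170.4428, Z=-5875611.2519
→ geod (Bowring, a=6378388.000): φ=-67.59398700°, λ=-171.17483300°, h=1617.2910 m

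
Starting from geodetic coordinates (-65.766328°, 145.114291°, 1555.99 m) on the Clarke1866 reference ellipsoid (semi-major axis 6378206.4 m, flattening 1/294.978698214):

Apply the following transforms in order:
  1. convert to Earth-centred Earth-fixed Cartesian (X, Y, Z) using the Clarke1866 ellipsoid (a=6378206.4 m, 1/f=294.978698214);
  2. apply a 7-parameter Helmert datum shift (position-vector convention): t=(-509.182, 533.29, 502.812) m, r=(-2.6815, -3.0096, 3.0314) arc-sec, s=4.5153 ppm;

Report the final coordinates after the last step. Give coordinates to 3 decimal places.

start: φ=-65.766328°, λ=145.114291°, h=1555.990 m
→ ECEF (a=6378206.400, f=1/294.978698214): X=-2154117.7771, Y=1501934.7463, Z=-5794529.8117
→ Helmert 7p (PV): X=-2154574.2110, Y=1502367.8287, Z=-5794104.1202

X=-2154574.211 m, Y=1502367.829 m, Z=-5794104.120 m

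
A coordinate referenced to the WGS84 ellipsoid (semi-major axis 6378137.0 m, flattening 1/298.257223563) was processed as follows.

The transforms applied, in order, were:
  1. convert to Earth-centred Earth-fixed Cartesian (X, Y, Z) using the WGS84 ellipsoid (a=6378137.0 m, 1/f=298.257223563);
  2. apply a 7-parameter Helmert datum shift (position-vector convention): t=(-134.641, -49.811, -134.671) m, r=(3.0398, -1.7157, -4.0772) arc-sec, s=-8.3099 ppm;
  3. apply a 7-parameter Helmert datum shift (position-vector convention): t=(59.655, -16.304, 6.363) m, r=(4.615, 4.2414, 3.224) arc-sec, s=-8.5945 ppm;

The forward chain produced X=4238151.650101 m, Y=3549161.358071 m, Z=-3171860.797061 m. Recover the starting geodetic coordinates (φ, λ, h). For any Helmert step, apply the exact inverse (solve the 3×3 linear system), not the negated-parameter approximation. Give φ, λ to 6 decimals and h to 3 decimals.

start: X=4238151.6501, Y=3549161.3581, Z=-3171860.7971 m
→ Helmert⁻¹: X=4238249.1162, Y=3549070.9520, Z=-3171886.6777
→ Helmert⁻¹: X=4238322.4385, Y=3549187.2893, Z=-3171865.9237
→ geod (Bowring, a=6378137.000): φ=-30.01227400°, λ=39.94293400°, h=627.6540 m

φ=-30.012274°, λ=39.942934°, h=627.654 m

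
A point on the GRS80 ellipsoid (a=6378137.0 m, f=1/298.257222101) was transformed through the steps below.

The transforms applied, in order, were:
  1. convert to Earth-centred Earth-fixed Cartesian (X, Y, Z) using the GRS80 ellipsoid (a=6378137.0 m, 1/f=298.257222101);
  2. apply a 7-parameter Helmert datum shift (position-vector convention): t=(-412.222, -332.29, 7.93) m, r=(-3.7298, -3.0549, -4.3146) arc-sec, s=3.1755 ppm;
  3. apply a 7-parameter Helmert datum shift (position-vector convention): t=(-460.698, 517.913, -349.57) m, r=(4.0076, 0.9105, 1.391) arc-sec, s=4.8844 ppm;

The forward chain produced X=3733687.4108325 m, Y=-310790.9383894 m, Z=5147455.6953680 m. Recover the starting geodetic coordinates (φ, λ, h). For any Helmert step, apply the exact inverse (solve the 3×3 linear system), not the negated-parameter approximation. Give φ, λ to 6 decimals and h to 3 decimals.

φ=54.128440°, λ=-4.759048°, h=3188.202 m

start: X=3733687.4108, Y=-310790.9384, Z=5147455.6954 m
→ Helmert⁻¹: X=3734105.0474, Y=-311232.4941, Z=5147802.6518
→ Helmert⁻¹: X=3734588.1547, Y=-310914.1816, Z=5147717.4415
→ geod (Bowring, a=6378137.000): φ=54.12844000°, λ=-4.75904800°, h=3188.2020 m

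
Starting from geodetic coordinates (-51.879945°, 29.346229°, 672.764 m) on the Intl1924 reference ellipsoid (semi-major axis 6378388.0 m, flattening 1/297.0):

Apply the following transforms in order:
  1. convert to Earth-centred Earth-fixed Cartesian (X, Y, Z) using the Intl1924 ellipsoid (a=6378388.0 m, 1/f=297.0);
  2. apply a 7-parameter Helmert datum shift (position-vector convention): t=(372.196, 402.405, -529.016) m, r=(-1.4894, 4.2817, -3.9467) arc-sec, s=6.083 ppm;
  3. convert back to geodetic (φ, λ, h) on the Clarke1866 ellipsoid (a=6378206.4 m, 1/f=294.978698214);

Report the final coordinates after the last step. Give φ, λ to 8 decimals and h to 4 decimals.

start: φ=-51.879945°, λ=29.346229°, h=672.764 m
→ ECEF (a=6378388.000, f=1/297.0): X=3439698.8203, Y=1933919.9137, Z=-4995195.7604
→ Helmert 7p (PV): X=3440025.2518, Y=1934232.1971, Z=-4995840.5293
→ geod (Bowring, a=6378206.400): φ=-51.88170803°, λ=29.34785836°, h=1722.3317 m

φ=-51.88170803°, λ=29.34785836°, h=1722.3317 m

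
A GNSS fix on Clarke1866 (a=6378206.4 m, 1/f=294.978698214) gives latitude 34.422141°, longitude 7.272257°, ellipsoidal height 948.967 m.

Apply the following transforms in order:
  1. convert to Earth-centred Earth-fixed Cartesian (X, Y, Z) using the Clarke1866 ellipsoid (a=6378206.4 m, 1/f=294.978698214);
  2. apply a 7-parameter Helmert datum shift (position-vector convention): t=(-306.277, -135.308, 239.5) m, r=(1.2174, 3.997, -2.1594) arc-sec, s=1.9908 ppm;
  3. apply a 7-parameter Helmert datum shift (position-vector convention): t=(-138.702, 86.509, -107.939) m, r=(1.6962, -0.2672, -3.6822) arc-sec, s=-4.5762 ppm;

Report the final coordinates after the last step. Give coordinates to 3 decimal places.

start: φ=34.422141°, λ=7.272257°, h=948.967 m
→ ECEF (a=6378206.400, f=1/294.978698214): X=5225458.0315, Y=666825.0482, Z=3585520.6645
→ Helmert 7p (PV): X=5225238.6187, Y=666615.1997, Z=3585669.9791
→ Helmert 7p (PV): X=5225083.2603, Y=666575.8923, Z=3585557.8820

X=5225083.260 m, Y=666575.892 m, Z=3585557.882 m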